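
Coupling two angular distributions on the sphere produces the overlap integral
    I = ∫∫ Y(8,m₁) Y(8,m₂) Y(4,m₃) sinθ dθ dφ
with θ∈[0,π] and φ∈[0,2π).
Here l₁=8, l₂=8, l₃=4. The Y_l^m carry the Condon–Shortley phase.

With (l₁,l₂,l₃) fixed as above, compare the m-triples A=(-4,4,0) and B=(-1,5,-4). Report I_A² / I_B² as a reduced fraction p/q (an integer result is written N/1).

288/715

l's match ⇒ only the (l;m) 3-j factors differ between A and B.
A: triangle coeff Δ(8,8,4) = 1/185175900; Σ_t [8,12]: t=8:+1/557383680 t=9:−1/78382080 t=10:+1/116121600 t=11:−1/1437004800 t=12:+1/275904921600 = -1/328458240; (3j)²=16/4199 [(8 8 4; -4 4 0)], sign=-1
B: triangle coeff Δ(8,8,4) = 1/185175900; Σ_t [9,9]: t=9:−1/1254113280 = -1/1254113280; (3j)²=55/5814 [(8 8 4; -1 5 -4)], sign=-1
I_A²/I_B² = (16/4199)/(55/5814) = 288/715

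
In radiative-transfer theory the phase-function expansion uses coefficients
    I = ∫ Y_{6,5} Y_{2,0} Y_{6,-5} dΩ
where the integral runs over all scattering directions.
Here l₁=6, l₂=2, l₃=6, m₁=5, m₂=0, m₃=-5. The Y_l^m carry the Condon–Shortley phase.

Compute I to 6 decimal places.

m-sum 0 ✓  L=14 even ✓  4≤6≤8 ✓
Π(2lᵢ+1) = 13×5×13 = 845
triangle coeff Δ(6,2,6) = 1/90090
Σ_t [0,2]: t=0:+1/69120 t=1:−1/14400 t=2:+1/69120 = -7/172800
(3j)²=14/715 [(6 2 6; 0 0 0)], sign=-1
Σ_t [0,1]: t=0:+1/1451520 t=1:−1/3628800 = 1/2419200
(3j)²=11/910 [(6 2 6; 5 0 -5)], sign=-1
⇒ 4πI² = 1/5
I = (+1)√(1/5/(4π)) = 0.12615663

0.126157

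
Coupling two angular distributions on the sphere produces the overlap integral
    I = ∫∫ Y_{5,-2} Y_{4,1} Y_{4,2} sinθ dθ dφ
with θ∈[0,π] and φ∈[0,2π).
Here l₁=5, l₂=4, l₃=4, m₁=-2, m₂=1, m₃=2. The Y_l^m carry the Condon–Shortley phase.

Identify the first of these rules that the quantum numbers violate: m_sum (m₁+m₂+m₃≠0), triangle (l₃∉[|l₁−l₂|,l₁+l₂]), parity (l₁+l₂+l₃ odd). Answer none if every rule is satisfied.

Σmᵢ = 1  ✗
l₃∈[|l₁−l₂|,l₁+l₂]=[1,9], have l₃=4
Σlᵢ = 13 ⇒ odd

m_sum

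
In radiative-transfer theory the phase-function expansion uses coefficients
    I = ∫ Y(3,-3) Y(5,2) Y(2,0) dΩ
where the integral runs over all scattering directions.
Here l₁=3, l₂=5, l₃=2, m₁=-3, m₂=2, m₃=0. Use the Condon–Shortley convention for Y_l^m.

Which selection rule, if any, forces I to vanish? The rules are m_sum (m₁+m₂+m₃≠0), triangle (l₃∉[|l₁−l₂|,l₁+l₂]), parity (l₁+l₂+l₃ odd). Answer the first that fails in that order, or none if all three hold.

Σmᵢ = -1  ✗
l₃∈[|l₁−l₂|,l₁+l₂]=[2,8], have l₃=2
Σlᵢ = 10 ⇒ even

m_sum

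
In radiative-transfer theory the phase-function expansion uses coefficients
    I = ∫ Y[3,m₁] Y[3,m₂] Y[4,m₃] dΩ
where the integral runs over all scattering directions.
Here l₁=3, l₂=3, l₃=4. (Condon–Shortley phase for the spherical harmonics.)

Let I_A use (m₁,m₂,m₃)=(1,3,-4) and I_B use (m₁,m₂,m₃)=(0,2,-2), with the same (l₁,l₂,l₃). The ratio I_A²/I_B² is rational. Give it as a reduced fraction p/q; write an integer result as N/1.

14/1

Same 3,3,4: normalisation and zero-m 3j drop out of the ratio.
A: Δ: 2! 4! 4! / 11! → 1/34650; sum: t=2:+1/1152 = 1/1152; 3j²(3 3 4; 1 3 -4) = Δ·Π!·Σ² = 1/33  (sign +1)
B: Δ: 2! 4! 4! / 11! → 1/34650; sum: t=1:−1/96 t=2:+1/72 = 1/288; 3j²(3 3 4; 0 2 -2) = Δ·Π!·Σ² = 1/462  (sign +1)
I_A²/I_B² = (1/33)/(1/462) = 14/1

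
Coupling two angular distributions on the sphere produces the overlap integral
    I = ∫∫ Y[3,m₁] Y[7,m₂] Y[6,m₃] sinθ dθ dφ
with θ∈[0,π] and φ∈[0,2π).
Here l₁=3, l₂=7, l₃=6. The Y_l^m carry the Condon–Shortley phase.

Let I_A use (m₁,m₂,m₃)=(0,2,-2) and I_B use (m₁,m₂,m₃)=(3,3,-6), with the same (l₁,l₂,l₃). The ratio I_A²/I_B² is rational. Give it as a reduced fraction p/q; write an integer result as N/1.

l's match ⇒ only the (l;m) 3-j factors differ between A and B.
A: triangle coeff Δ(3,7,6) = 1/2042040; Σ_t [1,3]: t=1:−1/967680 t=2:+1/120960 t=3:−1/207360 = 1/414720; (3j)²=21/4862 [(3 7 6; 0 2 -2)], sign=+1
B: triangle coeff Δ(3,7,6) = 1/2042040; Σ_t [0,0]: t=0:+1/174182400 = 1/174182400; (3j)²=3/6188 [(3 7 6; 3 3 -6)], sign=+1
I_A²/I_B² = (21/4862)/(3/6188) = 98/11

98/11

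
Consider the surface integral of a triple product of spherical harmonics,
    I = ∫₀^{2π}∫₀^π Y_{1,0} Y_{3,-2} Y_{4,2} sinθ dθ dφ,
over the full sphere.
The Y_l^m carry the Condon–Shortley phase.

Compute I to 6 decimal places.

0.213244

Rules hold: Σm=0, L=8 even, 2≤4≤4.
N = 3·7·9 = 189
Δ = 0!·2!·6!/9! = 1/252
Racah Σ t=0..0: t=0:+1/36 = 1/36
⇒ 3j(1 3 4; 0 0 0)² = 4/63, sgn +1
Racah Σ t=0..0: t=0:+1/120 = 1/120
⇒ 3j(1 3 4; 0 -2 2)² = 1/21, sgn +1
4πI² = N·(3j₀)²·(3jₘ)² = 4/7
I = +1·√(0.571429/4π) = 0.21324362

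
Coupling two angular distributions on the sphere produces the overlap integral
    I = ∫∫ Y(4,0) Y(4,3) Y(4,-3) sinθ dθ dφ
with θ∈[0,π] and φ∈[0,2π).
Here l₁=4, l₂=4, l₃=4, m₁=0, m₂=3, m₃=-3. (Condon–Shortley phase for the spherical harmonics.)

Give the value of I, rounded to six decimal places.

0.159788

Checks pass: Σm=0; 12 even; l₃=4∈[0,8].
(2·4+1)(2·4+1)(2·4+1) = 729
Δ: 4! 4! 4! / 13! → 1/450450
sum: t=0:+1/13824 t=1:−1/216 t=2:+1/64 t=3:−1/216 t=4:+1/13824 = 5/768
3j²(4 4 4; 0 0 0) = Δ·Π!·Σ² = 18/1001  (sign +1)
sum: t=3:−1/864 t=4:+1/3456 = -1/1152
3j²(4 4 4; 0 3 -3) = Δ·Π!·Σ² = 7/286  (sign +1)
combine: 4πI² = 729·18/1001·7/286 = 6561/20449
take √, sign +1: I = 0.15978796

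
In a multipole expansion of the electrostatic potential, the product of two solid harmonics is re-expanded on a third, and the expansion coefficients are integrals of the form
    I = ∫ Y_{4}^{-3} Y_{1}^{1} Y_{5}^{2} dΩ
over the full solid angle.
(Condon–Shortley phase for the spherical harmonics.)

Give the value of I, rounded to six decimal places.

0.085055

Checks pass: Σm=0; 10 even; l₃=5∈[3,5].
(2·4+1)(2·1+1)(2·5+1) = 297
Δ: 0! 8! 2! / 11! → 1/495
sum: t=0:+1/576 = 1/576
3j²(4 1 5; 0 0 0) = Δ·Π!·Σ² = 5/99  (sign -1)
sum: t=0:+1/10080 = 1/10080
3j²(4 1 5; -3 1 2) = Δ·Π!·Σ² = 1/165  (sign -1)
combine: 4πI² = 297·5/99·1/165 = 1/11
take √, sign +1: I = 0.08505478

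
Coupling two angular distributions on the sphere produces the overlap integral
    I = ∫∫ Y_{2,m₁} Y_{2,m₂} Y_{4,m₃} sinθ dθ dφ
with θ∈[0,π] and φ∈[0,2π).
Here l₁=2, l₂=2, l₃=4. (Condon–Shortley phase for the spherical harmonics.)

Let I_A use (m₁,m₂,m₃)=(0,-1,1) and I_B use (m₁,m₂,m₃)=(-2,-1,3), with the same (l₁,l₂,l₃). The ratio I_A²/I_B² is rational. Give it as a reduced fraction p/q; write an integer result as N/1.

6/7

Shared (l₁,l₂,l₃)=(2,2,4): N and (l;000)² cancel in I_A²/I_B².
A: Δ = 0!·4!·4!/9! = 1/630; Racah Σ t=0..0: t=0:+1/24 = 1/24; ⇒ 3j(2 2 4; 0 -1 1)² = 1/21, sgn -1
B: Δ = 0!·4!·4!/9! = 1/630; Racah Σ t=0..0: t=0:+1/144 = 1/144; ⇒ 3j(2 2 4; -2 -1 3)² = 1/18, sgn -1
I_A²/I_B² = (1/21)/(1/18) = 6/7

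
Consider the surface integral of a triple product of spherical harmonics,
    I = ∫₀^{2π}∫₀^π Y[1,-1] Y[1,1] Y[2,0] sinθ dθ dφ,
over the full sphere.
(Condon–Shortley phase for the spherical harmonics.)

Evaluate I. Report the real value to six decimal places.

m-sum 0 ✓  L=4 even ✓  0≤2≤2 ✓
Π(2lᵢ+1) = 3×3×5 = 45
triangle coeff Δ(1,1,2) = 1/30
Σ_t [0,0]: t=0:+1/1 = 1/1
(3j)²=2/15 [(1 1 2; 0 0 0)], sign=+1
Σ_t [0,0]: t=0:+1/4 = 1/4
(3j)²=1/30 [(1 1 2; -1 1 0)], sign=+1
⇒ 4πI² = 1/5
I = (+1)√(1/5/(4π)) = 0.12615663

0.126157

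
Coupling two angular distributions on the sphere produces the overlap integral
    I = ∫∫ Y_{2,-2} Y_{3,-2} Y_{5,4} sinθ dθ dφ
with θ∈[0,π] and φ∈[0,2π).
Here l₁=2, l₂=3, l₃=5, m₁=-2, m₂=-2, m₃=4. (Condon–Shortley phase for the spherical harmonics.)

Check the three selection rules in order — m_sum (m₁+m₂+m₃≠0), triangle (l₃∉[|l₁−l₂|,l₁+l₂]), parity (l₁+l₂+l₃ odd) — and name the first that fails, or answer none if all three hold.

Σmᵢ = 0  ✓
l₃∈[|l₁−l₂|,l₁+l₂]=[1,5], have l₃=5  ✓
Σlᵢ = 10 ⇒ even  ✓

none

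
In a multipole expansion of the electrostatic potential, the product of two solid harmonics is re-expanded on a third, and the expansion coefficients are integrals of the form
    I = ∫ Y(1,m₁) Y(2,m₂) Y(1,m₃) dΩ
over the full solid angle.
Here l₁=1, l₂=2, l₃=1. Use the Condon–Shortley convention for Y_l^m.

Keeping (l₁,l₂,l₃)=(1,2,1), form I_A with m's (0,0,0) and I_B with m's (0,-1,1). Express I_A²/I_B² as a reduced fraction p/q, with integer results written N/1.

4/3

l's match ⇒ only the (l;m) 3-j factors differ between A and B.
A: triangle coeff Δ(1,2,1) = 1/30; Σ_t [1,1]: t=1:−1/1 = -1/1; (3j)²=2/15 [(1 2 1; 0 0 0)], sign=+1
B: triangle coeff Δ(1,2,1) = 1/30; Σ_t [1,1]: t=1:−1/2 = -1/2; (3j)²=1/10 [(1 2 1; 0 -1 1)], sign=-1
I_A²/I_B² = (2/15)/(1/10) = 4/3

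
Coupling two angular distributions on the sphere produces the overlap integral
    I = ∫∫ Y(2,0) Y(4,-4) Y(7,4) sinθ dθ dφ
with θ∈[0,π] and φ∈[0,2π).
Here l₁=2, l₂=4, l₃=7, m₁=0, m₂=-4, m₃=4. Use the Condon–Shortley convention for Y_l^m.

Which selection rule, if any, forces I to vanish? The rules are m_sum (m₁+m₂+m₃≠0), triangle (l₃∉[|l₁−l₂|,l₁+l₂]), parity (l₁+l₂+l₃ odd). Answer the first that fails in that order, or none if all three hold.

m₁+m₂+m₃ = 0 − 4 + 4 = 0  ✓
triangle: |2−4|=2 ≤ l₃=7 ≤ 2+4=6  ✗
parity: l₁+l₂+l₃ = 13 is odd

triangle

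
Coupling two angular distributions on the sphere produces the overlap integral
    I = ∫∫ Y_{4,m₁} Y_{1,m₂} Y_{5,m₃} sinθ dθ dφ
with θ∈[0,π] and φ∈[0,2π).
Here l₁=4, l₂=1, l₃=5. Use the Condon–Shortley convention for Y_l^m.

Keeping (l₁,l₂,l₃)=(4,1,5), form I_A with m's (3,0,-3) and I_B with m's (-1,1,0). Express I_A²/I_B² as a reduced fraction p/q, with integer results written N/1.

l's match ⇒ only the (l;m) 3-j factors differ between A and B.
A: triangle coeff Δ(4,1,5) = 1/495; Σ_t [0,0]: t=0:+1/5040 = 1/5040; (3j)²=16/495 [(4 1 5; 3 0 -3)], sign=+1
B: triangle coeff Δ(4,1,5) = 1/495; Σ_t [0,0]: t=0:+1/1440 = 1/1440; (3j)²=2/99 [(4 1 5; -1 1 0)], sign=-1
I_A²/I_B² = (16/495)/(2/99) = 8/5

8/5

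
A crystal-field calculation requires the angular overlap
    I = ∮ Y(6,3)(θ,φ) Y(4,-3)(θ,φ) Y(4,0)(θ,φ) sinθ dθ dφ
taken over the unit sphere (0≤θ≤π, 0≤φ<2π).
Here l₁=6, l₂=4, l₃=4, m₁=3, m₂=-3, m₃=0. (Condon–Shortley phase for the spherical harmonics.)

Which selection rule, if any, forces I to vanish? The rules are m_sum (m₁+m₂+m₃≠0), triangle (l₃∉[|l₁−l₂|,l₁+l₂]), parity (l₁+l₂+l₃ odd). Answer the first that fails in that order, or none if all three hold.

azimuthal sum: 3 − 3 + 0 = 0  ✓
2 ≤ 4 ≤ 10 (triangle on l)  ✓
L = 6 + 4 + 4 = 14 (even)  ✓

none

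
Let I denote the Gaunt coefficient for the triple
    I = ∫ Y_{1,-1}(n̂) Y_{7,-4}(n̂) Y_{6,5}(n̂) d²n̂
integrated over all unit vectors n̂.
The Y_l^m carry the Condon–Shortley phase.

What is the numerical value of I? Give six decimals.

Rules hold: Σm=0, L=14 even, 6≤6≤8.
N = 3·15·13 = 585
Δ = 2!·0!·12!/15! = 1/1365
Racah Σ t=1..1: t=1:−1/518400 = -1/518400
⇒ 3j(1 7 6; 0 0 0)² = 7/195, sgn -1
Racah Σ t=2..2: t=2:+1/79833600 = 1/79833600
⇒ 3j(1 7 6; -1 -4 5)² = 1/455, sgn -1
4πI² = N·(3j₀)²·(3jₘ)² = 3/65
I = +1·√(0.0461538/4π) = 0.06060368

0.060604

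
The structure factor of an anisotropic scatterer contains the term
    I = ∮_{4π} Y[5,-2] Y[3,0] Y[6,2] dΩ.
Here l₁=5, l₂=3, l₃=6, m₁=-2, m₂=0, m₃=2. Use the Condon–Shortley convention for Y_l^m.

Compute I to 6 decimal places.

0.058844

Checks pass: Σm=0; 14 even; l₃=6∈[2,8].
(2·5+1)(2·3+1)(2·6+1) = 1001
Δ: 2! 8! 4! / 15! → 1/675675
sum: t=0:+1/8640 t=1:−1/2304 t=2:+1/8640 = -7/34560
3j²(5 3 6; 0 0 0) = Δ·Π!·Σ² = 7/429  (sign -1)
sum: t=0:+1/60480 t=1:−1/5760 t=2:+1/8640 = -1/24192
3j²(5 3 6; -2 0 2) = Δ·Π!·Σ² = 8/3003  (sign -1)
combine: 4πI² = 1001·7/429·8/3003 = 56/1287
take √, sign +1: I = 0.05884368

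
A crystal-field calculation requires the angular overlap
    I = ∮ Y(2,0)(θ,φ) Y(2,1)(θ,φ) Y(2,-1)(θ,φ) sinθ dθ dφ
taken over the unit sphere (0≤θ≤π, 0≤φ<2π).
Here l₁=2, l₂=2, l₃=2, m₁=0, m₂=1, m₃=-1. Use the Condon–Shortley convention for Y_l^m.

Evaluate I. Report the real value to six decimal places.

-0.090112

Rules hold: Σm=0, L=6 even, 0≤2≤4.
N = 5·5·5 = 125
Δ = 2!·2!·2!/7! = 1/630
Racah Σ t=0..2: t=0:+1/8 t=1:−1/1 t=2:+1/8 = -3/4
⇒ 3j(2 2 2; 0 0 0)² = 2/35, sgn -1
Racah Σ t=1..2: t=1:−1/2 t=2:+1/4 = -1/4
⇒ 3j(2 2 2; 0 1 -1)² = 1/70, sgn +1
4πI² = N·(3j₀)²·(3jₘ)² = 5/49
I = -1·√(0.102041/4π) = -0.09011188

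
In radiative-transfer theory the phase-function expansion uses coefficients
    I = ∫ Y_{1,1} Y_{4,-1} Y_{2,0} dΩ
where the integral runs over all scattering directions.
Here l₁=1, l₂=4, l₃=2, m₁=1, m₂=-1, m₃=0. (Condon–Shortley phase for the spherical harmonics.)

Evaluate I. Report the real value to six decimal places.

triangle: need 3≤l₃≤5, have 2; I=0

0.000000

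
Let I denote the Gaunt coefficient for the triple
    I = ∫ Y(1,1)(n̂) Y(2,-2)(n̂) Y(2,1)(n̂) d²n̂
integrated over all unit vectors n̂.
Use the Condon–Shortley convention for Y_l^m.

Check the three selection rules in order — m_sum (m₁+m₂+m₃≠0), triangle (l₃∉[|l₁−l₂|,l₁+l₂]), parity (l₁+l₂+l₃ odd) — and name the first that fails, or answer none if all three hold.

azimuthal sum: 1 − 2 + 1 = 0  ✓
1 ≤ 2 ≤ 3 (triangle on l)  ✓
L = 1 + 2 + 2 = 5 (odd)  ✗

parity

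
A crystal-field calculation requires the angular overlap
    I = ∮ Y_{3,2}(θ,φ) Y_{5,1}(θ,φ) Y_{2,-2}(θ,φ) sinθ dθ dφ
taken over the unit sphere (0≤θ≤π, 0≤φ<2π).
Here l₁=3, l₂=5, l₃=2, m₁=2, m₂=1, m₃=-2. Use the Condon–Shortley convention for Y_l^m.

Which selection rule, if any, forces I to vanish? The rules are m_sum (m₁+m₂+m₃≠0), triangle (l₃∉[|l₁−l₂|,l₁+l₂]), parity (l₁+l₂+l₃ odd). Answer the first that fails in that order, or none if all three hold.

m_sum

Σmᵢ = 1  ✗
l₃∈[|l₁−l₂|,l₁+l₂]=[2,8], have l₃=2
Σlᵢ = 10 ⇒ even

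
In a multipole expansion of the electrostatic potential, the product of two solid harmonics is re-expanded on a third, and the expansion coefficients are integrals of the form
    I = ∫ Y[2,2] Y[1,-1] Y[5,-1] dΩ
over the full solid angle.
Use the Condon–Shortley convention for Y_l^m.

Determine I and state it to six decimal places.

|2−1|≤5≤2+1 violated ⇒ I = 0

0.000000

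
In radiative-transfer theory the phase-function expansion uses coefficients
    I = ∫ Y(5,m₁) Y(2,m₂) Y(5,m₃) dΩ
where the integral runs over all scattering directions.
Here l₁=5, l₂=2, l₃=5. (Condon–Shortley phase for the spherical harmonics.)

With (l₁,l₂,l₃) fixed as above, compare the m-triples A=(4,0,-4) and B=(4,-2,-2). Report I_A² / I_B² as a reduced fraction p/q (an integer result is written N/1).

1/2

Shared (l₁,l₂,l₃)=(5,2,5): N and (l;000)² cancel in I_A²/I_B².
A: Δ = 2!·8!·2!/13! = 1/38610; Racah Σ t=0..1: t=0:+1/20160 t=1:−1/40320 = 1/40320; ⇒ 3j(5 2 5; 4 0 -4)² = 6/715, sgn -1
B: Δ = 2!·8!·2!/13! = 1/38610; Racah Σ t=0..0: t=0:+1/20160 = 1/20160; ⇒ 3j(5 2 5; 4 -2 -2)² = 12/715, sgn -1
I_A²/I_B² = (6/715)/(12/715) = 1/2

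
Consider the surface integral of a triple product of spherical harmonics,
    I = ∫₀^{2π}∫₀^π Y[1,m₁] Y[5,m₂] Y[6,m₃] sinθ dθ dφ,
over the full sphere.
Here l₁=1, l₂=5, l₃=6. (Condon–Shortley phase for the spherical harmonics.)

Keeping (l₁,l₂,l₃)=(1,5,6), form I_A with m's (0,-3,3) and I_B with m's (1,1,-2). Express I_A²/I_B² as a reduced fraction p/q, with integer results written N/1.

27/28

Same 1,5,6: normalisation and zero-m 3j drop out of the ratio.
A: Δ: 0! 2! 10! / 13! → 1/858; sum: t=0:+1/80640 = 1/80640; 3j²(1 5 6; 0 -3 3) = Δ·Π!·Σ² = 9/286  (sign -1)
B: Δ: 0! 2! 10! / 13! → 1/858; sum: t=0:+1/34560 = 1/34560; 3j²(1 5 6; 1 1 -2) = Δ·Π!·Σ² = 14/429  (sign +1)
I_A²/I_B² = (9/286)/(14/429) = 27/28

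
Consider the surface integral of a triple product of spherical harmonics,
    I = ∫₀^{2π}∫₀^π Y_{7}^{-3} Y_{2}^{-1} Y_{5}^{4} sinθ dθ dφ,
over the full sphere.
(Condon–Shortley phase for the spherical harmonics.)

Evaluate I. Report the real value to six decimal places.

-0.071671

Rules hold: Σm=0, L=14 even, 5≤5≤9.
N = 15·5·11 = 825
Δ = 4!·10!·0!/15! = 1/15015
Racah Σ t=2..2: t=2:+1/57600 = 1/57600
⇒ 3j(7 2 5; 0 0 0)² = 21/715, sgn -1
Racah Σ t=1..1: t=1:−1/2177280 = -1/2177280
⇒ 3j(7 2 5; -3 -1 4)² = 8/3003, sgn +1
4πI² = N·(3j₀)²·(3jₘ)² = 120/1859
I = -1·√(0.0645508/4π) = -0.07167142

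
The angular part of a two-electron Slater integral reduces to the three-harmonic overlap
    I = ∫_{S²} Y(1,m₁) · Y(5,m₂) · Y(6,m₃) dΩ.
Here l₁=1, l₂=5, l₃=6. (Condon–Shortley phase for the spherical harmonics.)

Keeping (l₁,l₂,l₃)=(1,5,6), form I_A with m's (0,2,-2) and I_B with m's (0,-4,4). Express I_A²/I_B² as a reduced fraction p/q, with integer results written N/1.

8/5

l's match ⇒ only the (l;m) 3-j factors differ between A and B.
A: triangle coeff Δ(1,5,6) = 1/858; Σ_t [0,0]: t=0:+1/30240 = 1/30240; (3j)²=16/429 [(1 5 6; 0 2 -2)], sign=+1
B: triangle coeff Δ(1,5,6) = 1/858; Σ_t [0,0]: t=0:+1/362880 = 1/362880; (3j)²=10/429 [(1 5 6; 0 -4 4)], sign=+1
I_A²/I_B² = (16/429)/(10/429) = 8/5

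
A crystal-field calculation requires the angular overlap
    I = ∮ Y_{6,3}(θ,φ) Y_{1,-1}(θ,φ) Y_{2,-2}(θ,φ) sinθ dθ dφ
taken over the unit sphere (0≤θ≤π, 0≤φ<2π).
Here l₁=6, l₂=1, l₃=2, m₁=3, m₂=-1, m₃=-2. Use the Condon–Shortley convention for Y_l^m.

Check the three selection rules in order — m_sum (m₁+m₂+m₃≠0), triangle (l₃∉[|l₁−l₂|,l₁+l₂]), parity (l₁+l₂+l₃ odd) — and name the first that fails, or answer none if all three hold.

triangle

Σmᵢ = 0  ✓
l₃∈[|l₁−l₂|,l₁+l₂]=[5,7], have l₃=2  ✗
Σlᵢ = 9 ⇒ odd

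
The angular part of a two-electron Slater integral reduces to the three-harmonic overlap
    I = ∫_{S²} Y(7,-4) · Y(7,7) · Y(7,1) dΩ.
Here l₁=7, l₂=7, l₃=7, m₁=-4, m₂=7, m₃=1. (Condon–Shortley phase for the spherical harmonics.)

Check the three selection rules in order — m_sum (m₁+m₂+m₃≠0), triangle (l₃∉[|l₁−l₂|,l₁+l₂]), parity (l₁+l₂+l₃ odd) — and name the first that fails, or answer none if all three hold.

m_sum

azimuthal sum: -4 + 7 + 1 = 4  ✗
0 ≤ 7 ≤ 14 (triangle on l)
L = 7 + 7 + 7 = 21 (odd)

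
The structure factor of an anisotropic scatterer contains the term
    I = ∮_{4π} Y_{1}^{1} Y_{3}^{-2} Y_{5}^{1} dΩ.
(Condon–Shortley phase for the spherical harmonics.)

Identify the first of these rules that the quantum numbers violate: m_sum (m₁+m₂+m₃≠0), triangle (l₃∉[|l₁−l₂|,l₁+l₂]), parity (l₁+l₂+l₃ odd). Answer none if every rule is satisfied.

m₁+m₂+m₃ = 1 − 2 + 1 = 0  ✓
triangle: |1−3|=2 ≤ l₃=5 ≤ 1+3=4  ✗
parity: l₁+l₂+l₃ = 9 is odd

triangle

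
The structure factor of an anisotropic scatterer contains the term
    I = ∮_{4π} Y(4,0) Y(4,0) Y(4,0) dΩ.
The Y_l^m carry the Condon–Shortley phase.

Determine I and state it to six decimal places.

0.136961

Rules hold: Σm=0, L=12 even, 0≤4≤8.
N = 9·9·9 = 729
Δ = 4!·4!·4!/13! = 1/450450
Racah Σ t=0..4: t=0:+1/13824 t=1:−1/216 t=2:+1/64 t=3:−1/216 t=4:+1/13824 = 5/768
⇒ 3j(4 4 4; 0 0 0)² = 18/1001, sgn +1
(m-triple is (0,0,0) — same symbol as above.)
4πI² = N·(3j₀)²·(3jₘ)² = 236196/1002001
I = +1·√(0.235724/4π) = 0.13696111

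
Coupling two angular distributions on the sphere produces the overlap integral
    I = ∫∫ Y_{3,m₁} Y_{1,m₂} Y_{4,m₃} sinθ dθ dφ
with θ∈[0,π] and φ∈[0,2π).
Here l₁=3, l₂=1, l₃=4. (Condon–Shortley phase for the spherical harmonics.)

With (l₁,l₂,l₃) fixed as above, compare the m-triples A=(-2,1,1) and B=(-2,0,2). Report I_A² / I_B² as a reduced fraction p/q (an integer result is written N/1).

1/4

Shared (l₁,l₂,l₃)=(3,1,4): N and (l;000)² cancel in I_A²/I_B².
A: Δ = 0!·6!·2!/9! = 1/252; Racah Σ t=0..0: t=0:+1/240 = 1/240; ⇒ 3j(3 1 4; -2 1 1)² = 1/84, sgn -1
B: Δ = 0!·6!·2!/9! = 1/252; Racah Σ t=0..0: t=0:+1/120 = 1/120; ⇒ 3j(3 1 4; -2 0 2)² = 1/21, sgn +1
I_A²/I_B² = (1/84)/(1/21) = 1/4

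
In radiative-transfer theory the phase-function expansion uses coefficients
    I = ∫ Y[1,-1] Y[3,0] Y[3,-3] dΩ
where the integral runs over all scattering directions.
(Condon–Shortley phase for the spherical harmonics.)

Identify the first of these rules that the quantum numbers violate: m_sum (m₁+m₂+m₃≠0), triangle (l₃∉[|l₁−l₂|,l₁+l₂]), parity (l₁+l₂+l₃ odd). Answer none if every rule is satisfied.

azimuthal sum: -1 + 0 − 3 = -4  ✗
2 ≤ 3 ≤ 4 (triangle on l)
L = 1 + 3 + 3 = 7 (odd)

m_sum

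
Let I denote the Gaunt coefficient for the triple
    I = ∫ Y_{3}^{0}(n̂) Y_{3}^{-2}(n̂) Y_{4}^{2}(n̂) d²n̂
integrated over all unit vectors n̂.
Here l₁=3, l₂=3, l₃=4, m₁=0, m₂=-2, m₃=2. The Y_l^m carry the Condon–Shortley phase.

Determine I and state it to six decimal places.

Rules hold: Σm=0, L=10 even, 0≤4≤6.
N = 7·7·9 = 441
Δ = 2!·4!·4!/11! = 1/34650
Racah Σ t=0..2: t=0:+1/72 t=1:−1/16 t=2:+1/72 = -5/144
⇒ 3j(3 3 4; 0 0 0)² = 2/77, sgn -1
Racah Σ t=0..1: t=0:+1/72 t=1:−1/96 = 1/288
⇒ 3j(3 3 4; 0 -2 2)² = 1/462, sgn +1
4πI² = N·(3j₀)²·(3jₘ)² = 3/121
I = -1·√(0.0247934/4π) = -0.04441841

-0.044418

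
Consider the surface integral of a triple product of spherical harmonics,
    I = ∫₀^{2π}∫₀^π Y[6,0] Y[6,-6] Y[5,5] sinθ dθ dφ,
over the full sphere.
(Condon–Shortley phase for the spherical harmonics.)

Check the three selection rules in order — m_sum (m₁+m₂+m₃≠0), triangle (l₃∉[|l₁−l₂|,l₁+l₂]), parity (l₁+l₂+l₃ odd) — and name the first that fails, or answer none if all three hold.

m_sum

azimuthal sum: 0 − 6 + 5 = -1  ✗
0 ≤ 5 ≤ 12 (triangle on l)
L = 6 + 6 + 5 = 17 (odd)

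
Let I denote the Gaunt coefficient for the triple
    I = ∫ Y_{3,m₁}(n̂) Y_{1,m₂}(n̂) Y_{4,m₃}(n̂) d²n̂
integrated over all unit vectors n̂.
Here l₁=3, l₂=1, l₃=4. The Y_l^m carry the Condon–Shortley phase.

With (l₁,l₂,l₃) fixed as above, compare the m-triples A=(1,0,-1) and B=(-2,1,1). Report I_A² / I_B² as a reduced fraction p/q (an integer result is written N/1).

l's match ⇒ only the (l;m) 3-j factors differ between A and B.
A: triangle coeff Δ(3,1,4) = 1/252; Σ_t [0,0]: t=0:+1/48 = 1/48; (3j)²=5/84 [(3 1 4; 1 0 -1)], sign=-1
B: triangle coeff Δ(3,1,4) = 1/252; Σ_t [0,0]: t=0:+1/240 = 1/240; (3j)²=1/84 [(3 1 4; -2 1 1)], sign=-1
I_A²/I_B² = (5/84)/(1/84) = 5/1

5/1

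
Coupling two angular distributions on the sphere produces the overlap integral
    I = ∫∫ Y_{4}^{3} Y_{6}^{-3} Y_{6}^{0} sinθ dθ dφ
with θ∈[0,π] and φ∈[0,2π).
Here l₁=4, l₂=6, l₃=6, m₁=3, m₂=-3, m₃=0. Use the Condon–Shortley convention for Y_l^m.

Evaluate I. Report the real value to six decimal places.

Rules hold: Σm=0, L=16 even, 2≤6≤10.
N = 9·13·13 = 1521
Δ = 4!·4!·8!/17! = 1/15315300
Racah Σ t=0..4: t=0:+1/829440 t=1:−1/25920 t=2:+1/9216 t=3:−1/25920 t=4:+1/829440 = 7/207360
⇒ 3j(4 6 6; 0 0 0)² = 28/2431, sgn +1
Racah Σ t=0..1: t=0:+1/103680 t=1:−1/207360 = 1/207360
⇒ 3j(4 6 6; 3 -3 0)² = 21/2431, sgn +1
4πI² = N·(3j₀)²·(3jₘ)² = 5292/34969
I = +1·√(0.151334/4π) = 0.10973960

0.109740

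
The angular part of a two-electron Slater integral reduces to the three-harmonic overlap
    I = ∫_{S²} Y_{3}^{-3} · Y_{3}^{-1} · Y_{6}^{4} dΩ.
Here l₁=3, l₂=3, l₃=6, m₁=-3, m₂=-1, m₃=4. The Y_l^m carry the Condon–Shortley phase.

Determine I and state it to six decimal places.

0.171787

m-sum 0 ✓  L=12 even ✓  0≤6≤6 ✓
Π(2lᵢ+1) = 7×7×13 = 637
triangle coeff Δ(3,3,6) = 1/12012
Σ_t [0,0]: t=0:+1/1296 = 1/1296
(3j)²=100/3003 [(3 3 6; 0 0 0)], sign=+1
Σ_t [0,0]: t=0:+1/34560 = 1/34560
(3j)²=5/286 [(3 3 6; -3 -1 4)], sign=+1
⇒ 4πI² = 1750/4719
I = (+1)√(1750/4719/(4π)) = 0.17178653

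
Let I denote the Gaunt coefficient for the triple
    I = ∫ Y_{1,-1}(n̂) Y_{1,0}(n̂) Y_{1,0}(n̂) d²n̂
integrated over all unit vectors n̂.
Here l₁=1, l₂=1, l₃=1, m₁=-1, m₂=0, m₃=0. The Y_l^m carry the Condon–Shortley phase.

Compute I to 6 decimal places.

Σmᵢ = -1 ≠ 0, so the φ-integral vanishes; I = 0

0.000000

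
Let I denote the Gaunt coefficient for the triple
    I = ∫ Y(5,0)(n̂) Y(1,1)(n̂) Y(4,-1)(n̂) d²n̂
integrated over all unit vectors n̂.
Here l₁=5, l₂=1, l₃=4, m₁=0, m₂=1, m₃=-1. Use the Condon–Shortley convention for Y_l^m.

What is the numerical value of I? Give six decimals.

m-sum 0 ✓  L=10 even ✓  4≤4≤6 ✓
Π(2lᵢ+1) = 11×3×9 = 297
triangle coeff Δ(5,1,4) = 1/495
Σ_t [1,1]: t=1:−1/576 = -1/576
(3j)²=5/99 [(5 1 4; 0 0 0)], sign=-1
Σ_t [2,2]: t=2:+1/1440 = 1/1440
(3j)²=2/99 [(5 1 4; 0 1 -1)], sign=-1
⇒ 4πI² = 10/33
I = (+1)√(10/33/(4π)) = 0.15528807

0.155288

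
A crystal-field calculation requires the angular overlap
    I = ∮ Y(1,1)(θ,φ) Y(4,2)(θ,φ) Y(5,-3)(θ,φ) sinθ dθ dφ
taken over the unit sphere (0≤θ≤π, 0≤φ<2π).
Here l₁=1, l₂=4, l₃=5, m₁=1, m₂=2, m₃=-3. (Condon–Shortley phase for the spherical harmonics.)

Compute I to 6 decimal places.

m-sum 0 ✓  L=10 even ✓  3≤5≤5 ✓
Π(2lᵢ+1) = 3×9×11 = 297
triangle coeff Δ(1,4,5) = 1/495
Σ_t [0,0]: t=0:+1/576 = 1/576
(3j)²=5/99 [(1 4 5; 0 0 0)], sign=-1
Σ_t [0,0]: t=0:+1/2880 = 1/2880
(3j)²=28/495 [(1 4 5; 1 2 -3)], sign=+1
⇒ 4πI² = 28/33
I = (-1)√(28/33/(4π)) = -0.25984664

-0.259847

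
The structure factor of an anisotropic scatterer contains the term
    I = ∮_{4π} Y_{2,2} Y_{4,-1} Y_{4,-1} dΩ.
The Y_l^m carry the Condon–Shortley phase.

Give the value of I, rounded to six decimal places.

Rules hold: Σm=0, L=10 even, 2≤4≤6.
N = 5·9·9 = 405
Δ = 2!·2!·6!/11! = 1/13860
Racah Σ t=0..2: t=0:+1/192 t=1:−1/36 t=2:+1/192 = -5/288
⇒ 3j(2 4 4; 0 0 0)² = 20/693, sgn -1
Racah Σ t=0..0: t=0:+1/144 = 1/144
⇒ 3j(2 4 4; 2 -1 -1)² = 10/231, sgn -1
4πI² = N·(3j₀)²·(3jₘ)² = 3000/5929
I = +1·√(0.505988/4π) = 0.20066192

0.200662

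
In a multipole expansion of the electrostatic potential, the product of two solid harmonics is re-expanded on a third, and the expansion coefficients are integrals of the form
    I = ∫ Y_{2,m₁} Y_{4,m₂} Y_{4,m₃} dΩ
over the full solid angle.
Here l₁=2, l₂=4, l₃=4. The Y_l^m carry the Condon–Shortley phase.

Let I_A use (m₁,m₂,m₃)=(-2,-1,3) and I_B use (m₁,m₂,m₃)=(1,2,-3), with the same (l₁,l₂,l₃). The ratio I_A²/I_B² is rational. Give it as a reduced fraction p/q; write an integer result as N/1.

18/25

Shared (l₁,l₂,l₃)=(2,4,4): N and (l;000)² cancel in I_A²/I_B².
A: Δ = 2!·2!·6!/11! = 1/13860; Racah Σ t=2..2: t=2:+1/480 = 1/480; ⇒ 3j(2 4 4; -2 -1 3)² = 3/110, sgn -1
B: Δ = 2!·2!·6!/11! = 1/13860; Racah Σ t=0..1: t=0:+1/1440 t=1:−1/240 = -1/288; ⇒ 3j(2 4 4; 1 2 -3)² = 5/132, sgn +1
I_A²/I_B² = (3/110)/(5/132) = 18/25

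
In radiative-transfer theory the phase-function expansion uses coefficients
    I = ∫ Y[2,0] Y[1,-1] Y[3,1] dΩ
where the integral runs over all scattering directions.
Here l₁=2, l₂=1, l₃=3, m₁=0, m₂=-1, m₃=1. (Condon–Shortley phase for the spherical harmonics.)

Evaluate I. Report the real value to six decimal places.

Checks pass: Σm=0; 6 even; l₃=3∈[1,3].
(2·2+1)(2·1+1)(2·3+1) = 105
Δ: 0! 4! 2! / 7! → 1/105
sum: t=0:+1/4 = 1/4
3j²(2 1 3; 0 0 0) = Δ·Π!·Σ² = 3/35  (sign -1)
sum: t=0:+1/8 = 1/8
3j²(2 1 3; 0 -1 1) = Δ·Π!·Σ² = 2/35  (sign +1)
combine: 4πI² = 105·3/35·2/35 = 18/35
take √, sign -1: I = -0.20230066

-0.202301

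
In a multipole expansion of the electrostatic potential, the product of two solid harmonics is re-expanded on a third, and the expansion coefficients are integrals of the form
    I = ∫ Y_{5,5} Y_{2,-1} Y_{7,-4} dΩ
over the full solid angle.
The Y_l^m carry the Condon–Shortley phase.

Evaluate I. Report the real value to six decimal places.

0.037585

m-sum 0 ✓  L=14 even ✓  3≤7≤7 ✓
Π(2lᵢ+1) = 11×5×15 = 825
triangle coeff Δ(5,2,7) = 1/15015
Σ_t [0,0]: t=0:+1/57600 = 1/57600
(3j)²=21/715 [(5 2 7; 0 0 0)], sign=-1
Σ_t [0,0]: t=0:+1/21772800 = 1/21772800
(3j)²=1/1365 [(5 2 7; 5 -1 -4)], sign=-1
⇒ 4πI² = 3/169
I = (+1)√(3/169/(4π)) = 0.03758481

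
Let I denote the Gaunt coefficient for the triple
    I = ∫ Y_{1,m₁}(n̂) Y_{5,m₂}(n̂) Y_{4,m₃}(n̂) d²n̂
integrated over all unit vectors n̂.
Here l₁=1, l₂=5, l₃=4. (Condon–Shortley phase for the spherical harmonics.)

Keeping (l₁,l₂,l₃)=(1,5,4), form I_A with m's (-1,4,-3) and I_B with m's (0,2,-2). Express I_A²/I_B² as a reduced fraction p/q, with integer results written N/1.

l's match ⇒ only the (l;m) 3-j factors differ between A and B.
A: triangle coeff Δ(1,5,4) = 1/495; Σ_t [2,2]: t=2:+1/10080 = 1/10080; (3j)²=4/55 [(1 5 4; -1 4 -3)], sign=-1
B: triangle coeff Δ(1,5,4) = 1/495; Σ_t [1,1]: t=1:−1/1440 = -1/1440; (3j)²=7/165 [(1 5 4; 0 2 -2)], sign=-1
I_A²/I_B² = (4/55)/(7/165) = 12/7

12/7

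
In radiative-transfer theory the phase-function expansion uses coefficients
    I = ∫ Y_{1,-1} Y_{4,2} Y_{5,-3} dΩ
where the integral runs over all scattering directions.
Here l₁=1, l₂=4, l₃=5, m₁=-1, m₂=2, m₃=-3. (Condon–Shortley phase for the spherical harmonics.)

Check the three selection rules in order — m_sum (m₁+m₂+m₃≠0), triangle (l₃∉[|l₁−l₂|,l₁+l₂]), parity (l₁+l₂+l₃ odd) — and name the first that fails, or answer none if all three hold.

m_sum

Σmᵢ = -2  ✗
l₃∈[|l₁−l₂|,l₁+l₂]=[3,5], have l₃=5
Σlᵢ = 10 ⇒ even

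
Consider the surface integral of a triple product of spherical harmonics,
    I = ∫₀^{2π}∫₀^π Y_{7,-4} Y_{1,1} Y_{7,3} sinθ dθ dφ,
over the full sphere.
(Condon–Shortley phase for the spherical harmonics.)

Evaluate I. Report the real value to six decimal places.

0.000000

L=15 odd ⇒ parity kills the (l;000) factor ⇒ I = 0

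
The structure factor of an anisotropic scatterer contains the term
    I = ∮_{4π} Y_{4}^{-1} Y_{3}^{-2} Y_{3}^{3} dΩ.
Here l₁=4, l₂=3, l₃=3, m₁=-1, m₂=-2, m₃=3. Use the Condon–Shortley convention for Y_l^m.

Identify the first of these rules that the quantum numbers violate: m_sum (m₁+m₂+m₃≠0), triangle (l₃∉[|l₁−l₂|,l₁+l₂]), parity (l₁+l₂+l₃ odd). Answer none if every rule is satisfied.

none

Σmᵢ = 0  ✓
l₃∈[|l₁−l₂|,l₁+l₂]=[1,7], have l₃=3  ✓
Σlᵢ = 10 ⇒ even  ✓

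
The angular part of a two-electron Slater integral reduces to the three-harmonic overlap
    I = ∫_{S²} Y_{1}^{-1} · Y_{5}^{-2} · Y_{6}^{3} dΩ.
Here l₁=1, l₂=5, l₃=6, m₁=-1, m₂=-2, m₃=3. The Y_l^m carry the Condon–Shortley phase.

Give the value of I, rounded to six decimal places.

-0.245154

Rules hold: Σm=0, L=12 even, 4≤6≤6.
N = 3·11·13 = 429
Δ = 0!·2!·10!/13! = 1/858
Racah Σ t=0..0: t=0:+1/14400 = 1/14400
⇒ 3j(1 5 6; 0 0 0)² = 6/143, sgn +1
Racah Σ t=0..0: t=0:+1/60480 = 1/60480
⇒ 3j(1 5 6; -1 -2 3)² = 6/143, sgn -1
4πI² = N·(3j₀)²·(3jₘ)² = 108/143
I = -1·√(0.755245/4π) = -0.24515397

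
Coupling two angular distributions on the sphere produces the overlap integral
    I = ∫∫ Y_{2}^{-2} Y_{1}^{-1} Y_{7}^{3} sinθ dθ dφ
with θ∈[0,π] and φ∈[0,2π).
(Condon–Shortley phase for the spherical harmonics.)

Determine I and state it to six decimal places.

0.000000

triangle: need 1≤l₃≤3, have 7; I=0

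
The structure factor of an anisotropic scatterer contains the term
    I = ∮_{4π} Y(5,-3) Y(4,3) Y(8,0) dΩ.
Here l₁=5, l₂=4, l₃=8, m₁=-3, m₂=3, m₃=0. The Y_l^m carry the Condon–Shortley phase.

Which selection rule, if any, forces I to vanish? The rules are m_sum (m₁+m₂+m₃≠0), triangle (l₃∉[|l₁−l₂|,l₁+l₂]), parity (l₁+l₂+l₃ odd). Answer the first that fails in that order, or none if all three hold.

Σmᵢ = 0  ✓
l₃∈[|l₁−l₂|,l₁+l₂]=[1,9], have l₃=8  ✓
Σlᵢ = 17 ⇒ odd  ✗

parity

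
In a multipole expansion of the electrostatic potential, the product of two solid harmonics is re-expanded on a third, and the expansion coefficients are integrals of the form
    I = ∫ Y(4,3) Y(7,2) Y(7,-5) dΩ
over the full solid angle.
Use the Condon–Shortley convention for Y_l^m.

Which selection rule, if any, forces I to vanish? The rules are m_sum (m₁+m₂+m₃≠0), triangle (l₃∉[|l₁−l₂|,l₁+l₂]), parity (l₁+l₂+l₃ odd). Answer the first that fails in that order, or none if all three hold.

none

azimuthal sum: 3 + 2 − 5 = 0  ✓
3 ≤ 7 ≤ 11 (triangle on l)  ✓
L = 4 + 7 + 7 = 18 (even)  ✓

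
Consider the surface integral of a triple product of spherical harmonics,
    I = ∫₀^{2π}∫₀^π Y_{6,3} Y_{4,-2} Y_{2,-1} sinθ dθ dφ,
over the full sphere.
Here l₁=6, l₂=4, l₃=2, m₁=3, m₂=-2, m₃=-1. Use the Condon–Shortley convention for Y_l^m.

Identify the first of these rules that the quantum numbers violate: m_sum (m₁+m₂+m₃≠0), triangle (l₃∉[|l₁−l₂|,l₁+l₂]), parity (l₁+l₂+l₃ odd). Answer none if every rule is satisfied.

m₁+m₂+m₃ = 3 − 2 − 1 = 0  ✓
triangle: |6−4|=2 ≤ l₃=2 ≤ 6+4=10  ✓
parity: l₁+l₂+l₃ = 12 is even  ✓

none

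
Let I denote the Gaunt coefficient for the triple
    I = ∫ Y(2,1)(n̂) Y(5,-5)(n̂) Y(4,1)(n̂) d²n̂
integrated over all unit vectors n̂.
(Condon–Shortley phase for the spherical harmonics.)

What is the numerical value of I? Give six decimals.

0.000000

1 − 5 + 1 = -3 ≠ 0: azimuthal integral kills it; I = 0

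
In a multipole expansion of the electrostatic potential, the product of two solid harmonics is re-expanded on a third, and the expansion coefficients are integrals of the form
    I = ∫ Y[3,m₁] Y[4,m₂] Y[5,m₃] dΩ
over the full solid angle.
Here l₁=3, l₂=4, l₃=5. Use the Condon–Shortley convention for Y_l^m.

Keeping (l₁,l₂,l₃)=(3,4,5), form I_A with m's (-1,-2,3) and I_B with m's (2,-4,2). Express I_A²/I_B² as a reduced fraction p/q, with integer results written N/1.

l's match ⇒ only the (l;m) 3-j factors differ between A and B.
A: triangle coeff Δ(3,4,5) = 1/180180; Σ_t [0,2]: t=0:+1/2304 t=1:−1/720 t=2:+1/5760 = -1/1280; (3j)²=27/1430 [(3 4 5; -1 -2 3)], sign=-1
B: triangle coeff Δ(3,4,5) = 1/180180; Σ_t [0,0]: t=0:+1/8640 = 1/8640; (3j)²=14/1287 [(3 4 5; 2 -4 2)], sign=-1
I_A²/I_B² = (27/1430)/(14/1287) = 243/140

243/140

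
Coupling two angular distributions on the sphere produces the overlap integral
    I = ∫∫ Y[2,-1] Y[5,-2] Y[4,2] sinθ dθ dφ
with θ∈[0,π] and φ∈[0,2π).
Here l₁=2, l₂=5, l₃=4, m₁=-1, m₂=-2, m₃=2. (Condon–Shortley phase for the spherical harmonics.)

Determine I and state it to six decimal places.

0.000000

m-sum = -1 − 2 + 2 = -1 ≠ 0 ⇒ I = 0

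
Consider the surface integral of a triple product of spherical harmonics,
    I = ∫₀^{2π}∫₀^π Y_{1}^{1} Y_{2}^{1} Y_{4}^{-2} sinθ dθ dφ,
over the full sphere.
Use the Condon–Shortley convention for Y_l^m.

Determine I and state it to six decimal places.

0.000000

triangle: need 1≤l₃≤3, have 4; I=0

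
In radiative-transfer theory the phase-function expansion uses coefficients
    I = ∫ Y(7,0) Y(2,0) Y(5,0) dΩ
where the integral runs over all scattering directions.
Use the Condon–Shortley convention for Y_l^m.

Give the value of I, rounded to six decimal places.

m-sum 0 ✓  L=14 even ✓  5≤5≤9 ✓
Π(2lᵢ+1) = 15×5×11 = 825
triangle coeff Δ(7,2,5) = 1/15015
Σ_t [2,2]: t=2:+1/57600 = 1/57600
(3j)²=21/715 [(7 2 5; 0 0 0)], sign=-1
(m-triple is (0,0,0) — same symbol as above.)
⇒ 4πI² = 1323/1859
I = (+1)√(1323/1859/(4π)) = 0.23797717

0.237977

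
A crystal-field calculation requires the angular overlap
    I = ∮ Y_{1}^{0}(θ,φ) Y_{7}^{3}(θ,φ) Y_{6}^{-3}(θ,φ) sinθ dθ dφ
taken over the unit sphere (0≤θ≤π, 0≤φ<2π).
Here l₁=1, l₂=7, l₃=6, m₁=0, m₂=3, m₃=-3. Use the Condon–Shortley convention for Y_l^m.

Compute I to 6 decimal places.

Rules hold: Σm=0, L=14 even, 6≤6≤8.
N = 3·15·13 = 585
Δ = 2!·0!·12!/15! = 1/1365
Racah Σ t=1..1: t=1:−1/518400 = -1/518400
⇒ 3j(1 7 6; 0 0 0)² = 7/195, sgn -1
Racah Σ t=1..1: t=1:−1/2177280 = -1/2177280
⇒ 3j(1 7 6; 0 3 -3)² = 8/273, sgn +1
4πI² = N·(3j₀)²·(3jₘ)² = 8/13
I = -1·√(0.615385/4π) = -0.22129336

-0.221293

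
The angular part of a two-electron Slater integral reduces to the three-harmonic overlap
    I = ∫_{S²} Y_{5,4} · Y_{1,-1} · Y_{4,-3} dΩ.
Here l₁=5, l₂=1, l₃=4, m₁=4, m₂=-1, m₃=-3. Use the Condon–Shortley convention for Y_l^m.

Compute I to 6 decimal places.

0.294638

m-sum 0 ✓  L=10 even ✓  4≤4≤6 ✓
Π(2lᵢ+1) = 11×3×9 = 297
triangle coeff Δ(5,1,4) = 1/495
Σ_t [1,1]: t=1:−1/576 = -1/576
(3j)²=5/99 [(5 1 4; 0 0 0)], sign=-1
Σ_t [0,0]: t=0:+1/10080 = 1/10080
(3j)²=4/55 [(5 1 4; 4 -1 -3)], sign=-1
⇒ 4πI² = 12/11
I = (+1)√(12/11/(4π)) = 0.29463840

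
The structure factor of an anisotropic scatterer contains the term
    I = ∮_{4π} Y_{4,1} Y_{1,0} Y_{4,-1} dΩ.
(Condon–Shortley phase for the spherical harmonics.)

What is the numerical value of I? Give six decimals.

Σlᵢ=9 odd — θ-integrand is odd under cosθ→−cosθ; I=0

0.000000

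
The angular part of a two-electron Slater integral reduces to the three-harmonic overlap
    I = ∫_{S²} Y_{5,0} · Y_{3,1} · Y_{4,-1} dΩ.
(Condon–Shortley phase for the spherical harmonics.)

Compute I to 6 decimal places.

-0.009577

Checks pass: Σm=0; 12 even; l₃=4∈[2,8].
(2·5+1)(2·3+1)(2·4+1) = 693
Δ: 4! 6! 2! / 13! → 1/180180
sum: t=1:−1/576 t=2:+1/144 t=3:−1/576 = 1/288
3j²(5 3 4; 0 0 0) = Δ·Π!·Σ² = 20/1001  (sign +1)
sum: t=2:+1/288 t=3:−1/288 t=4:+1/5760 = 1/5760
3j²(5 3 4; 0 1 -1) = Δ·Π!·Σ² = 1/12012  (sign -1)
combine: 4πI² = 693·20/1001·1/12012 = 15/13013
take √, sign -1: I = -0.00957750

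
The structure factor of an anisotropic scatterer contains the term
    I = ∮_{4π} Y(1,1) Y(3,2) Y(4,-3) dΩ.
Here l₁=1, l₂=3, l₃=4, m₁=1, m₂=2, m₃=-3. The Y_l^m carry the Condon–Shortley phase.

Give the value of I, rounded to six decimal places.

-0.282095

m-sum 0 ✓  L=8 even ✓  2≤4≤4 ✓
Π(2lᵢ+1) = 3×7×9 = 189
triangle coeff Δ(1,3,4) = 1/252
Σ_t [0,0]: t=0:+1/36 = 1/36
(3j)²=4/63 [(1 3 4; 0 0 0)], sign=+1
Σ_t [0,0]: t=0:+1/240 = 1/240
(3j)²=1/12 [(1 3 4; 1 2 -3)], sign=-1
⇒ 4πI² = 1/1
I = (-1)√(1/1/(4π)) = -0.28209479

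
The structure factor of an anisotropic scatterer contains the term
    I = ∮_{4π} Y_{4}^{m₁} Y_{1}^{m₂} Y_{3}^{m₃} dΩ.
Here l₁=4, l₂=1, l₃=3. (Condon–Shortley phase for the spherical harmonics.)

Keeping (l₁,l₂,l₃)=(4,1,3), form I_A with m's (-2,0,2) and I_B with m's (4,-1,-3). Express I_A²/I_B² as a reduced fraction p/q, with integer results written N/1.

Shared (l₁,l₂,l₃)=(4,1,3): N and (l;000)² cancel in I_A²/I_B².
A: Δ = 2!·6!·0!/9! = 1/252; Racah Σ t=1..1: t=1:−1/120 = -1/120; ⇒ 3j(4 1 3; -2 0 2)² = 1/21, sgn +1
B: Δ = 2!·6!·0!/9! = 1/252; Racah Σ t=0..0: t=0:+1/1440 = 1/1440; ⇒ 3j(4 1 3; 4 -1 -3)² = 1/9, sgn +1
I_A²/I_B² = (1/21)/(1/9) = 3/7

3/7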